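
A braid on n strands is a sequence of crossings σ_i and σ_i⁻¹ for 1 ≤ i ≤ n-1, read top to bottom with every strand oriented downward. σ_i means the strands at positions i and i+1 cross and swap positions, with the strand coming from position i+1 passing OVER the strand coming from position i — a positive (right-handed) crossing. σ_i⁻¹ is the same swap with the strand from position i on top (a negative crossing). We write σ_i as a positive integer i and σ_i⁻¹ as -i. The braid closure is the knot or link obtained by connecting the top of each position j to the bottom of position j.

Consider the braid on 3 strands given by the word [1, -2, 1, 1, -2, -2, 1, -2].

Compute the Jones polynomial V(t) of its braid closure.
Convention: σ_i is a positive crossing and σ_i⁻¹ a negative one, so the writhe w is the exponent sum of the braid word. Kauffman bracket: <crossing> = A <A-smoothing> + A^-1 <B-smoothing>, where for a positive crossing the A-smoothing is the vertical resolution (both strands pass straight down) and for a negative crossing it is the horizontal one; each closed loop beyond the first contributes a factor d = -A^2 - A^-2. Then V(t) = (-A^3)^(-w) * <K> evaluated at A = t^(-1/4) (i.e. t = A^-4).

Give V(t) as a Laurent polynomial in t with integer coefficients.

t^4 - 3*t^3 + 5*t^2 - 6*t + 7 - 6*t^-1 + 5*t^-2 - 3*t^-3 + t^-4

Derivation:
Braid: s1 s2^-1 s1 s1 s2^-1 s2^-1 s1 s2^-1 on 3 strands, 8 crossings.
Writhe w = (#positive) - (#negative) = 4 - 4 = 0.
Computing the Kauffman bracket via state sum. There are 2^8 = 256 states.
Smooth each crossing (0=||, 1=⌣⌢); contribution A^(Σ sign_k(1-2s_k)) * d^(L-1).
Tabulate the states by total A-exponent and number of loops L (A-exp: L × count):
  A^8: L=5 ×1
  A^6: L=4 ×8
  A^4: L=3 ×27, L=5 ×1
  A^2: L=2 ×47, L=4 ×9
  A^0: L=1 ×37, L=3 ×32, L=5 ×1
  A^-2: L=2 ×47, L=4 ×9
  A^-4: L=3 ×27, L=5 ×1
  A^-6: L=4 ×8
  A^-8: L=5 ×1
Each group contributes A^e * Σ count * d^(L-1):
Powers of d = -A^2 - A^-2: d^2 = A^4 + 2 + A^-4; d^3 = -A^6 - 3*A^2 - 3*A^-2 - A^-6; d^4 = A^8 + 4*A^4 + 6 + 4*A^-4 + A^-8.
  A^8 * (d^4) = A^16 + 4*A^12 + 6*A^8 + 4*A^4 + 1
  A^6 * (8*d^3) = -8*A^12 - 24*A^8 - 24*A^4 - 8
  A^4 * (27*d^2 + d^4) = A^12 + 31*A^8 + 60*A^4 + 31 + A^-4
  A^2 * (47*d + 9*d^3) = -9*A^8 - 74*A^4 - 74 - 9*A^-4
  A^0 * (37 + 32*d^2 + d^4) = A^8 + 36*A^4 + 107 + 36*A^-4 + A^-8
  A^-2 * (47*d + 9*d^3) = -9*A^4 - 74 - 74*A^-4 - 9*A^-8
  A^-4 * (27*d^2 + d^4) = A^4 + 31 + 60*A^-4 + 31*A^-8 + A^-12
  A^-6 * (8*d^3) = -8 - 24*A^-4 - 24*A^-8 - 8*A^-12
  A^-8 * (d^4) = 1 + 4*A^-4 + 6*A^-8 + 4*A^-12 + A^-16
Summing the groups: <K> = A^16 - 3*A^12 + 5*A^8 - 6*A^4 + 7 - 6*A^-4 + 5*A^-8 - 3*A^-12 + A^-16
Normalise by the writhe: (-A^3)^(-w) = (-A^3)^(0) = 1, so f(A) = 1 * <K> = A^16 - 3*A^12 + 5*A^8 - 6*A^4 + 7 - 6*A^-4 + 5*A^-8 - 3*A^-12 + A^-16.
Substitute A = t^(-1/4), i.e. A^e → t^(-e/4): V(t) = t^4 - 3*t^3 + 5*t^2 - 6*t + 7 - 6*t^-1 + 5*t^-2 - 3*t^-3 + t^-4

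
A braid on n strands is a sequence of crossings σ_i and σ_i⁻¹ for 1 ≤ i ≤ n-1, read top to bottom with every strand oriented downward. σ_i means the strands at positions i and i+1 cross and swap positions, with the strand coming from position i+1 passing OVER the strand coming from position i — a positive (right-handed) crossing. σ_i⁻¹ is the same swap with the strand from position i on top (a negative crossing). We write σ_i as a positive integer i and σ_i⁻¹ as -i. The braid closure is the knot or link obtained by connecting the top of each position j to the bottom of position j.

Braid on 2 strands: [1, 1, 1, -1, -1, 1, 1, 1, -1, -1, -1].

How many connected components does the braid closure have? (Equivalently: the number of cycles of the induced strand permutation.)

Track the strand permutation on 2 strands, starting from identity.
  step 1: s1 swaps positions 1,2 -> [2 1]
  step 2: s1 swaps positions 1,2 -> [1 2]
  step 3: s1 swaps positions 1,2 -> [2 1]
  step 4: s1^-1 swaps positions 1,2 -> [1 2]
  step 5: s1^-1 swaps positions 1,2 -> [2 1]
  step 6: s1 swaps positions 1,2 -> [1 2]
  step 7: s1 swaps positions 1,2 -> [2 1]
  step 8: s1 swaps positions 1,2 -> [1 2]
  step 9: s1^-1 swaps positions 1,2 -> [2 1]
  step 10: s1^-1 swaps positions 1,2 -> [1 2]
  step 11: s1^-1 swaps positions 1,2 -> [2 1]
Final permutation (position -> original strand): [2 1]
Closure components = cycle count of this permutation = 1.

Answer: 1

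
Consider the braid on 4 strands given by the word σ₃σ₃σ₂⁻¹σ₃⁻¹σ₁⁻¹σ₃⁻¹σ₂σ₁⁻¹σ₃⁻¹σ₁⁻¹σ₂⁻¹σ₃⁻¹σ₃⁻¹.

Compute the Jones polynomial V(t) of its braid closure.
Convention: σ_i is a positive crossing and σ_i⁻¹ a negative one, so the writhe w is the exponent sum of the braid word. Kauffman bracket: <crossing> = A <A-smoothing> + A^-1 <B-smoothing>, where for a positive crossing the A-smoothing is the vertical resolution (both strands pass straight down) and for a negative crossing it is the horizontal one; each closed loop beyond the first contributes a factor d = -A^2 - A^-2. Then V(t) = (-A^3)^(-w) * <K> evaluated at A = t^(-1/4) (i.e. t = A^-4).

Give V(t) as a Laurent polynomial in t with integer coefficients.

The presented braid s3 s3 s2^-1 s3^-1 s1^-1 s3^-1 s2 s1^-1 s3^-1 s1^-1 s2^-1 s3^-1 s3^-1 on 4 strands reduces by inverse Markov moves (closure unchanged at each step):
  Deconjugate: the word is γ·β·γ⁻¹ with γ = s3 s3 (prefix) and γ⁻¹ = s3^-1 s3^-1 (suffix); strip both.
Reduced to β = s2^-1 s3^-1 s1^-1 s3^-1 s2 s1^-1 s3^-1 s1^-1 s2^-1 on 4 strands, 9 crossings.
Compute on β:
Braid: s2^-1 s3^-1 s1^-1 s3^-1 s2 s1^-1 s3^-1 s1^-1 s2^-1 on 4 strands, 9 crossings.
Writhe w = (#positive) - (#negative) = 1 - 8 = -7.
Computing the Kauffman bracket via state sum. There are 2^9 = 512 states.
Each crossing splits two ways (0=vertical, 1=horizontal). The state's weight is A^(#A-smoothings - #B-smoothings) * d^(loops - 1).
Tabulate the states by total A-exponent and number of loops L (A-exp: L × count):
  A^9: L=6 ×1
  A^7: L=5 ×9
  A^5: L=4 ×35, L=6 ×1
  A^3: L=3 ×74, L=5 ×10
  A^1: L=2 ×85, L=4 ×41
  A^-1: L=1 ×42, L=3 ×80, L=5 ×4
  A^-3: L=2 ×65, L=4 ×19
  A^-5: L=1 ×9, L=3 ×26, L=5 ×1
  A^-7: L=2 ×6, L=4 ×3
  A^-9: L=3 ×1
Each group contributes A^e * Σ count * d^(L-1):
Powers of d = -A^2 - A^-2: d^2 = A^4 + 2 + A^-4; d^3 = -A^6 - 3*A^2 - 3*A^-2 - A^-6; d^4 = A^8 + 4*A^4 + 6 + 4*A^-4 + A^-8; d^5 = -A^10 - 5*A^6 - 10*A^2 - 10*A^-2 - 5*A^-6 - A^-10.
  A^9 * (d^5) = -A^19 - 5*A^15 - 10*A^11 - 10*A^7 - 5*A^3 - A^-1
  A^7 * (9*d^4) = 9*A^15 + 36*A^11 + 54*A^7 + 36*A^3 + 9*A^-1
  A^5 * (35*d^3 + d^5) = -A^15 - 40*A^11 - 115*A^7 - 115*A^3 - 40*A^-1 - A^-5
  A^3 * (74*d^2 + 10*d^4) = 10*A^11 + 114*A^7 + 208*A^3 + 114*A^-1 + 10*A^-5
  A^1 * (85*d + 41*d^3) = -41*A^7 - 208*A^3 - 208*A^-1 - 41*A^-5
  A^-1 * (42 + 80*d^2 + 4*d^4) = 4*A^7 + 96*A^3 + 226*A^-1 + 96*A^-5 + 4*A^-9
  A^-3 * (65*d + 19*d^3) = -19*A^3 - 122*A^-1 - 122*A^-5 - 19*A^-9
  A^-5 * (9 + 26*d^2 + d^4) = A^3 + 30*A^-1 + 67*A^-5 + 30*A^-9 + A^-13
  A^-7 * (6*d + 3*d^3) = -3*A^-1 - 15*A^-5 - 15*A^-9 - 3*A^-13
  A^-9 * (d^2) = A^-5 + 2*A^-9 + A^-13
Summing the groups: <K> = -A^19 + 3*A^15 - 4*A^11 + 6*A^7 - 6*A^3 + 5*A^-1 - 5*A^-5 + 2*A^-9 - A^-13
Normalise by the writhe: (-A^3)^(-w) = (-A^3)^(7) = -A^21, so f(A) = -A^21 * <K> = A^40 - 3*A^36 + 4*A^32 - 6*A^28 + 6*A^24 - 5*A^20 + 5*A^16 - 2*A^12 + A^8.
Substitute A = t^(-1/4), i.e. A^e → t^(-e/4): V(t) = t^-2 - 2*t^-3 + 5*t^-4 - 5*t^-5 + 6*t^-6 - 6*t^-7 + 4*t^-8 - 3*t^-9 + t^-10

Answer: t^-2 - 2*t^-3 + 5*t^-4 - 5*t^-5 + 6*t^-6 - 6*t^-7 + 4*t^-8 - 3*t^-9 + t^-10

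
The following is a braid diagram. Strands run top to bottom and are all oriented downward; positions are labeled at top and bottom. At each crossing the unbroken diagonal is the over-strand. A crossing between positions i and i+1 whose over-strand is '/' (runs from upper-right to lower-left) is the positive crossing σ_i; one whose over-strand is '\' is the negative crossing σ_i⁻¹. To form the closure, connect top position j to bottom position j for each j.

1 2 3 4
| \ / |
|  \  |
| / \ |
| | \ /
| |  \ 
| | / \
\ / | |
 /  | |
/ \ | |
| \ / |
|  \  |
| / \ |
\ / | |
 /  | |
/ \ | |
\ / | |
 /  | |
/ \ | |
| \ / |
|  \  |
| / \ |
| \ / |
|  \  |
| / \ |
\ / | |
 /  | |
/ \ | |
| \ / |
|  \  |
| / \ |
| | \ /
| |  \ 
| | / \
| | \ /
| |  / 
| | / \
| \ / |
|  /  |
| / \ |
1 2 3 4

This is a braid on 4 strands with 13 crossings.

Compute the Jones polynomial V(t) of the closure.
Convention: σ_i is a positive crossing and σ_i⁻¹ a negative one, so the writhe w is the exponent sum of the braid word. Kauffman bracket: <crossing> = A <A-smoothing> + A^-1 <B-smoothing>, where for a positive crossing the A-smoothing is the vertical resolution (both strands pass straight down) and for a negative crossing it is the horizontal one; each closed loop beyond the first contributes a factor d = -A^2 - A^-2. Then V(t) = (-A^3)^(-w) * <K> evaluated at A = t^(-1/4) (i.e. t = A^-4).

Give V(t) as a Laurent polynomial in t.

t^4 - 3*t^3 + 5*t^2 - 6*t + 7 - 6*t^-1 + 5*t^-2 - 3*t^-3 + t^-4

Derivation:
Reading the diagram top to bottom ('/'-over between positions i,i+1 = s_i, '\'-over = s_i^-1): braid word = s2^-1 s3^-1 s1 s2^-1 s1 s1 s2^-1 s2^-1 s1 s2^-1 s3^-1 s3 s2.
The presented braid s2^-1 s3^-1 s1 s2^-1 s1 s1 s2^-1 s2^-1 s1 s2^-1 s3^-1 s3 s2 on 4 strands reduces by inverse Markov moves (closure unchanged at each step):
  Deconjugate: the word is γ·β·γ⁻¹ with γ = s2^-1 (prefix) and γ⁻¹ = s2 (suffix); strip both.
  Deconjugate: the word is γ·β·γ⁻¹ with γ = s3^-1 (prefix) and γ⁻¹ = s3 (suffix); strip both.
  Destabilize: the word has the form β·s3^-1 where s3^-1 occurs only as the final letter (β ∈ B_3); drop it and the last strand → 3 strands.
Reduced to β = s1 s2^-1 s1 s1 s2^-1 s2^-1 s1 s2^-1 on 3 strands, 8 crossings.
Compute on β:
Braid: s1 s2^-1 s1 s1 s2^-1 s2^-1 s1 s2^-1 on 3 strands, 8 crossings.
Writhe w = (#positive) - (#negative) = 4 - 4 = 0.
Computing the Kauffman bracket via state sum. There are 2^8 = 256 states.
Each crossing splits two ways (0=vertical, 1=horizontal). The state's weight is A^(#A-smoothings - #B-smoothings) * d^(loops - 1).
Tabulate the states by total A-exponent and number of loops L (A-exp: L × count):
  A^8: L=5 ×1
  A^6: L=4 ×8
  A^4: L=3 ×27, L=5 ×1
  A^2: L=2 ×47, L=4 ×9
  A^0: L=1 ×37, L=3 ×32, L=5 ×1
  A^-2: L=2 ×47, L=4 ×9
  A^-4: L=3 ×27, L=5 ×1
  A^-6: L=4 ×8
  A^-8: L=5 ×1
Each group contributes A^e * Σ count * d^(L-1):
Powers of d = -A^2 - A^-2: d^2 = A^4 + 2 + A^-4; d^3 = -A^6 - 3*A^2 - 3*A^-2 - A^-6; d^4 = A^8 + 4*A^4 + 6 + 4*A^-4 + A^-8.
  A^8 * (d^4) = A^16 + 4*A^12 + 6*A^8 + 4*A^4 + 1
  A^6 * (8*d^3) = -8*A^12 - 24*A^8 - 24*A^4 - 8
  A^4 * (27*d^2 + d^4) = A^12 + 31*A^8 + 60*A^4 + 31 + A^-4
  A^2 * (47*d + 9*d^3) = -9*A^8 - 74*A^4 - 74 - 9*A^-4
  A^0 * (37 + 32*d^2 + d^4) = A^8 + 36*A^4 + 107 + 36*A^-4 + A^-8
  A^-2 * (47*d + 9*d^3) = -9*A^4 - 74 - 74*A^-4 - 9*A^-8
  A^-4 * (27*d^2 + d^4) = A^4 + 31 + 60*A^-4 + 31*A^-8 + A^-12
  A^-6 * (8*d^3) = -8 - 24*A^-4 - 24*A^-8 - 8*A^-12
  A^-8 * (d^4) = 1 + 4*A^-4 + 6*A^-8 + 4*A^-12 + A^-16
Summing the groups: <K> = A^16 - 3*A^12 + 5*A^8 - 6*A^4 + 7 - 6*A^-4 + 5*A^-8 - 3*A^-12 + A^-16
Normalise by the writhe: (-A^3)^(-w) = (-A^3)^(0) = 1, so f(A) = 1 * <K> = A^16 - 3*A^12 + 5*A^8 - 6*A^4 + 7 - 6*A^-4 + 5*A^-8 - 3*A^-12 + A^-16.
Substitute A = t^(-1/4), i.e. A^e → t^(-e/4): V(t) = t^4 - 3*t^3 + 5*t^2 - 6*t + 7 - 6*t^-1 + 5*t^-2 - 3*t^-3 + t^-4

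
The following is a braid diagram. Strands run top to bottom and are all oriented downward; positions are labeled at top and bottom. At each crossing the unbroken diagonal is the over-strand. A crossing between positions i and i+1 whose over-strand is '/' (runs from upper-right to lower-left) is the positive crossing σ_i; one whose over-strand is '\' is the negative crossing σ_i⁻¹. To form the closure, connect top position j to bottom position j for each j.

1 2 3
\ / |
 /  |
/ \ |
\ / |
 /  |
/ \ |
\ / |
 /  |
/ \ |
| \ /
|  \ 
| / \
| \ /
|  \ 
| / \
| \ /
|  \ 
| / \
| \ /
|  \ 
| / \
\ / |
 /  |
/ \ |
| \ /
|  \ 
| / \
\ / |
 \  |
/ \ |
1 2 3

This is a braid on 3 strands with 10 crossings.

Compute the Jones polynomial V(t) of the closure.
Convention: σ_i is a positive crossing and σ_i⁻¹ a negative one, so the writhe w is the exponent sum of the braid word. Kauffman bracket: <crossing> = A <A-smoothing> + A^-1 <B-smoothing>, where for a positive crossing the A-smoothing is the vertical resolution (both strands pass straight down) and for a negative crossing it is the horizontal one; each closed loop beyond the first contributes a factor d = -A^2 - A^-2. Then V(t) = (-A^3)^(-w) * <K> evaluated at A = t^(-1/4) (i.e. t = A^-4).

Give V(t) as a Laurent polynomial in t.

Reading the diagram top to bottom ('/'-over between positions i,i+1 = s_i, '\'-over = s_i^-1): braid word = s1 s1 s1 s2^-1 s2^-1 s2^-1 s2^-1 s1 s2^-1 s1^-1.
The presented braid s1 s1 s1 s2^-1 s2^-1 s2^-1 s2^-1 s1 s2^-1 s1^-1 on 3 strands reduces by inverse Markov moves (closure unchanged at each step):
  Deconjugate: the word is γ·β·γ⁻¹ with γ = s1 (prefix) and γ⁻¹ = s1^-1 (suffix); strip both.
Reduced to β = s1 s1 s2^-1 s2^-1 s2^-1 s2^-1 s1 s2^-1 on 3 strands, 8 crossings.
Compute on β:
Braid: s1 s1 s2^-1 s2^-1 s2^-1 s2^-1 s1 s2^-1 on 3 strands, 8 crossings.
Writhe w = (#positive) - (#negative) = 3 - 5 = -2.
State-sum expansion of <K>. There are 2^8 = 256 states.
Each crossing splits two ways (0=vertical, 1=horizontal). The state's weight is A^(#A-smoothings - #B-smoothings) * d^(loops - 1).
Tabulate the states by total A-exponent and number of loops L (A-exp: L × count):
  A^8: L=6 ×1
  A^6: L=5 ×8
  A^4: L=4 ×27, L=6 ×1
  A^2: L=3 ×48, L=5 ×8
  A^0: L=2 ×47, L=4 ×22, L=6 ×1
  A^-2: L=1 ×23, L=3 ×29, L=5 ×4
  A^-4: L=2 ×22, L=4 ×6
  A^-6: L=3 ×8
  A^-8: L=4 ×1
Each group contributes A^e * Σ count * d^(L-1):
Powers of d = -A^2 - A^-2: d^2 = A^4 + 2 + A^-4; d^3 = -A^6 - 3*A^2 - 3*A^-2 - A^-6; d^4 = A^8 + 4*A^4 + 6 + 4*A^-4 + A^-8; d^5 = -A^10 - 5*A^6 - 10*A^2 - 10*A^-2 - 5*A^-6 - A^-10.
  A^8 * (d^5) = -A^18 - 5*A^14 - 10*A^10 - 10*A^6 - 5*A^2 - A^-2
  A^6 * (8*d^4) = 8*A^14 + 32*A^10 + 48*A^6 + 32*A^2 + 8*A^-2
  A^4 * (27*d^3 + d^5) = -A^14 - 32*A^10 - 91*A^6 - 91*A^2 - 32*A^-2 - A^-6
  A^2 * (48*d^2 + 8*d^4) = 8*A^10 + 80*A^6 + 144*A^2 + 80*A^-2 + 8*A^-6
  A^0 * (47*d + 22*d^3 + d^5) = -A^10 - 27*A^6 - 123*A^2 - 123*A^-2 - 27*A^-6 - A^-10
  A^-2 * (23 + 29*d^2 + 4*d^4) = 4*A^6 + 45*A^2 + 105*A^-2 + 45*A^-6 + 4*A^-10
  A^-4 * (22*d + 6*d^3) = -6*A^2 - 40*A^-2 - 40*A^-6 - 6*A^-10
  A^-6 * (8*d^2) = 8*A^-2 + 16*A^-6 + 8*A^-10
  A^-8 * (d^3) = -A^-2 - 3*A^-6 - 3*A^-10 - A^-14
Summing the groups: <K> = -A^18 + 2*A^14 - 3*A^10 + 4*A^6 - 4*A^2 + 4*A^-2 - 2*A^-6 + 2*A^-10 - A^-14
Normalise by the writhe: (-A^3)^(-w) = (-A^3)^(2) = A^6, so f(A) = A^6 * <K> = -A^24 + 2*A^20 - 3*A^16 + 4*A^12 - 4*A^8 + 4*A^4 - 2 + 2*A^-4 - A^-8.
Substitute A = t^(-1/4), i.e. A^e → t^(-e/4): V(t) = -t^2 + 2*t - 2 + 4*t^-1 - 4*t^-2 + 4*t^-3 - 3*t^-4 + 2*t^-5 - t^-6

Answer: -t^2 + 2*t - 2 + 4*t^-1 - 4*t^-2 + 4*t^-3 - 3*t^-4 + 2*t^-5 - t^-6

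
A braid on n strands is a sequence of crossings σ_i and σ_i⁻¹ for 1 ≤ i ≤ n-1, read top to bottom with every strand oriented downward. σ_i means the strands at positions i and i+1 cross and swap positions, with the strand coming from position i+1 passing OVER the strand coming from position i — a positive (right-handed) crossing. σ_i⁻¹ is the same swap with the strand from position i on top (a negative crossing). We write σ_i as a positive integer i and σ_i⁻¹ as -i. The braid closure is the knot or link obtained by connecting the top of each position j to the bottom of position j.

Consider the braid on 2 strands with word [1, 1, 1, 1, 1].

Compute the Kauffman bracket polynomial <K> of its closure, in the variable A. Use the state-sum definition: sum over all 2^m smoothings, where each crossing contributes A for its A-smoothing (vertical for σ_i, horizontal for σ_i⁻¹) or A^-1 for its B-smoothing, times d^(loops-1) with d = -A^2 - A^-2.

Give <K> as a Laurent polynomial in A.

-A^7 - A^-1 + A^-5 - A^-9 + A^-13

Derivation:
Braid: s1 s1 s1 s1 s1 on 2 strands, 5 crossings.
Writhe w = (#positive) - (#negative) = 5 - 0 = 5.
Enumerate smoothing states for the bracket polynomial. There are 2^5 = 32 states.
For each crossing: s=0 is the vertical smoothing, s=1 horizontal. Crossing k contributes A^(sign_k * (1 - 2*s_k)); loop factor d = -A^2 - A^-2.
  state 00000: A-exp=+5, loops=2, term = A^5 * d^1
  state 00001: A-exp=+3, loops=1, term = A^3 * d^0
  state 00010: A-exp=+3, loops=1, term = A^3 * d^0
  state 00011: A-exp=+1, loops=2, term = A^1 * d^1
  state 00100: A-exp=+3, loops=1, term = A^3 * d^0
  state 00101: A-exp=+1, loops=2, term = A^1 * d^1
  state 00110: A-exp=+1, loops=2, term = A^1 * d^1
  state 00111: A-exp=-1, loops=3, term = A^-1 * d^2
  state 01000: A-exp=+3, loops=1, term = A^3 * d^0
  state 01001: A-exp=+1, loops=2, term = A^1 * d^1
  state 01010: A-exp=+1, loops=2, term = A^1 * d^1
  state 01011: A-exp=-1, loops=3, term = A^-1 * d^2
  state 01100: A-exp=+1, loops=2, term = A^1 * d^1
  state 01101: A-exp=-1, loops=3, term = A^-1 * d^2
  state 01110: A-exp=-1, loops=3, term = A^-1 * d^2
  state 01111: A-exp=-3, loops=4, term = A^-3 * d^3
  state 10000: A-exp=+3, loops=1, term = A^3 * d^0
  state 10001: A-exp=+1, loops=2, term = A^1 * d^1
  state 10010: A-exp=+1, loops=2, term = A^1 * d^1
  state 10011: A-exp=-1, loops=3, term = A^-1 * d^2
  state 10100: A-exp=+1, loops=2, term = A^1 * d^1
  state 10101: A-exp=-1, loops=3, term = A^-1 * d^2
  state 10110: A-exp=-1, loops=3, term = A^-1 * d^2
  state 10111: A-exp=-3, loops=4, term = A^-3 * d^3
  state 11000: A-exp=+1, loops=2, term = A^1 * d^1
  state 11001: A-exp=-1, loops=3, term = A^-1 * d^2
  state 11010: A-exp=-1, loops=3, term = A^-1 * d^2
  state 11011: A-exp=-3, loops=4, term = A^-3 * d^3
  state 11100: A-exp=-1, loops=3, term = A^-1 * d^2
  state 11101: A-exp=-3, loops=4, term = A^-3 * d^3
  state 11110: A-exp=-3, loops=4, term = A^-3 * d^3
  state 11111: A-exp=-5, loops=5, term = A^-5 * d^4
Collect the terms by A-exponent (count of states per loop number):
Powers of d = -A^2 - A^-2: d^2 = A^4 + 2 + A^-4; d^3 = -A^6 - 3*A^2 - 3*A^-2 - A^-6; d^4 = A^8 + 4*A^4 + 6 + 4*A^-4 + A^-8.
  A^5 * (d) = -A^7 - A^3
  A^3 * (5) = 5*A^3
  A^1 * (10*d) = -10*A^3 - 10*A^-1
  A^-1 * (10*d^2) = 10*A^3 + 20*A^-1 + 10*A^-5
  A^-3 * (5*d^3) = -5*A^3 - 15*A^-1 - 15*A^-5 - 5*A^-9
  A^-5 * (d^4) = A^3 + 4*A^-1 + 6*A^-5 + 4*A^-9 + A^-13
Summing the groups: <K> = -A^7 - A^-1 + A^-5 - A^-9 + A^-13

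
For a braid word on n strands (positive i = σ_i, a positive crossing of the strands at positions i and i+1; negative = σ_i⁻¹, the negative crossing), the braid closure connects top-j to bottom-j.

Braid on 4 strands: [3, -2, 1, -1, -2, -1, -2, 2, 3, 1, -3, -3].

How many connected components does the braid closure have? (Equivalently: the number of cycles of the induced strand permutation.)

Track the strand permutation on 4 strands, starting from identity.
  step 1: s3 swaps positions 3,4 -> [1 2 4 3]
  step 2: s2^-1 swaps positions 2,3 -> [1 4 2 3]
  step 3: s1 swaps positions 1,2 -> [4 1 2 3]
  step 4: s1^-1 swaps positions 1,2 -> [1 4 2 3]
  step 5: s2^-1 swaps positions 2,3 -> [1 2 4 3]
  step 6: s1^-1 swaps positions 1,2 -> [2 1 4 3]
  step 7: s2^-1 swaps positions 2,3 -> [2 4 1 3]
  step 8: s2 swaps positions 2,3 -> [2 1 4 3]
  step 9: s3 swaps positions 3,4 -> [2 1 3 4]
  step 10: s1 swaps positions 1,2 -> [1 2 3 4]
  step 11: s3^-1 swaps positions 3,4 -> [1 2 4 3]
  step 12: s3^-1 swaps positions 3,4 -> [1 2 3 4]
Final permutation (position -> original strand): [1 2 3 4]
Closure components = cycle count of this permutation = 4.

Answer: 4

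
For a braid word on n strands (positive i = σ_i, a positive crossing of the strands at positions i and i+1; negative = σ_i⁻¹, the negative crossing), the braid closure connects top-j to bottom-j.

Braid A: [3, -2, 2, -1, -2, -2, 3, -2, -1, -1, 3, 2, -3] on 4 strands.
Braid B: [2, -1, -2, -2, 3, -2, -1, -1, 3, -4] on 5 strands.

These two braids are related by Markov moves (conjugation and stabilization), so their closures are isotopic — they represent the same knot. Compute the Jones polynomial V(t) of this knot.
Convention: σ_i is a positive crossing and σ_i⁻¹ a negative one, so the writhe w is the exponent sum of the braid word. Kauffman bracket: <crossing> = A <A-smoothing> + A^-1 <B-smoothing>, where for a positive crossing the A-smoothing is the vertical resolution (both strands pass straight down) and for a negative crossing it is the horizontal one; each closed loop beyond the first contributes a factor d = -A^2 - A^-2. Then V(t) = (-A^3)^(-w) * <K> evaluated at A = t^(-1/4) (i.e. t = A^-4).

t - 2 + 4*t^-1 - 5*t^-2 + 6*t^-3 - 5*t^-4 + 4*t^-5 - 3*t^-6 + t^-7

Derivation:
Markov-equivalent braids have isotopic closures, hence identical knot invariants. Strip the Markov moves from each word to reach a common short braid β, then compute V(t) once on β.
Braid A: s3 s2^-1 s2 s1^-1 s2^-1 s2^-1 s3 s2^-1 s1^-1 s1^-1 s3 s2 s3^-1 on 4 strands reduces by inverse Markov moves (closure unchanged at each step):
  Deconjugate: the word is γ·β·γ⁻¹ with γ = s3 s2^-1 (prefix) and γ⁻¹ = s2 s3^-1 (suffix); strip both.
Reduced to β = s2 s1^-1 s2^-1 s2^-1 s3 s2^-1 s1^-1 s1^-1 s3 on 4 strands, 9 crossings.
Braid B: s2 s1^-1 s2^-1 s2^-1 s3 s2^-1 s1^-1 s1^-1 s3 s4^-1 on 5 strands reduces by inverse Markov moves (closure unchanged at each step):
  Destabilize: the word has the form β·s4^-1 where s4^-1 occurs only as the final letter (β ∈ B_4); drop it and the last strand → 4 strands.
Reduced to β = s2 s1^-1 s2^-1 s2^-1 s3 s2^-1 s1^-1 s1^-1 s3 on 4 strands, 9 crossings.
Both give the same β = s2 s1^-1 s2^-1 s2^-1 s3 s2^-1 s1^-1 s1^-1 s3 on 4 strands, so one state sum suffices:
Braid: s2 s1^-1 s2^-1 s2^-1 s3 s2^-1 s1^-1 s1^-1 s3 on 4 strands, 9 crossings.
Writhe w = (#positive) - (#negative) = 3 - 6 = -3.
State-sum expansion of <K>. There are 2^9 = 512 states.
Each crossing splits two ways (0=vertical, 1=horizontal). The state's weight is A^(#A-smoothings - #B-smoothings) * d^(loops - 1).
Tabulate the states by total A-exponent and number of loops L (A-exp: L × count):
  A^9: L=6 ×1
  A^7: L=5 ×9
  A^5: L=4 ×35, L=6 ×1
  A^3: L=3 ×73, L=5 ×11
  A^1: L=2 ×82, L=4 ×43, L=6 ×1
  A^-1: L=1 ×40, L=3 ×79, L=5 ×7
  A^-3: L=2 ×63, L=4 ×21
  A^-5: L=1 ×9, L=3 ×26, L=5 ×1
  A^-7: L=2 ×6, L=4 ×3
  A^-9: L=3 ×1
Each group contributes A^e * Σ count * d^(L-1):
Powers of d = -A^2 - A^-2: d^2 = A^4 + 2 + A^-4; d^3 = -A^6 - 3*A^2 - 3*A^-2 - A^-6; d^4 = A^8 + 4*A^4 + 6 + 4*A^-4 + A^-8; d^5 = -A^10 - 5*A^6 - 10*A^2 - 10*A^-2 - 5*A^-6 - A^-10.
  A^9 * (d^5) = -A^19 - 5*A^15 - 10*A^11 - 10*A^7 - 5*A^3 - A^-1
  A^7 * (9*d^4) = 9*A^15 + 36*A^11 + 54*A^7 + 36*A^3 + 9*A^-1
  A^5 * (35*d^3 + d^5) = -A^15 - 40*A^11 - 115*A^7 - 115*A^3 - 40*A^-1 - A^-5
  A^3 * (73*d^2 + 11*d^4) = 11*A^11 + 117*A^7 + 212*A^3 + 117*A^-1 + 11*A^-5
  A^1 * (82*d + 43*d^3 + d^5) = -A^11 - 48*A^7 - 221*A^3 - 221*A^-1 - 48*A^-5 - A^-9
  A^-1 * (40 + 79*d^2 + 7*d^4) = 7*A^7 + 107*A^3 + 240*A^-1 + 107*A^-5 + 7*A^-9
  A^-3 * (63*d + 21*d^3) = -21*A^3 - 126*A^-1 - 126*A^-5 - 21*A^-9
  A^-5 * (9 + 26*d^2 + d^4) = A^3 + 30*A^-1 + 67*A^-5 + 30*A^-9 + A^-13
  A^-7 * (6*d + 3*d^3) = -3*A^-1 - 15*A^-5 - 15*A^-9 - 3*A^-13
  A^-9 * (d^2) = A^-5 + 2*A^-9 + A^-13
Summing the groups: <K> = -A^19 + 3*A^15 - 4*A^11 + 5*A^7 - 6*A^3 + 5*A^-1 - 4*A^-5 + 2*A^-9 - A^-13
Normalise by the writhe: (-A^3)^(-w) = (-A^3)^(3) = -A^9, so f(A) = -A^9 * <K> = A^28 - 3*A^24 + 4*A^20 - 5*A^16 + 6*A^12 - 5*A^8 + 4*A^4 - 2 + A^-4.
Substitute A = t^(-1/4), i.e. A^e → t^(-e/4): V(t) = t - 2 + 4*t^-1 - 5*t^-2 + 6*t^-3 - 5*t^-4 + 4*t^-5 - 3*t^-6 + t^-7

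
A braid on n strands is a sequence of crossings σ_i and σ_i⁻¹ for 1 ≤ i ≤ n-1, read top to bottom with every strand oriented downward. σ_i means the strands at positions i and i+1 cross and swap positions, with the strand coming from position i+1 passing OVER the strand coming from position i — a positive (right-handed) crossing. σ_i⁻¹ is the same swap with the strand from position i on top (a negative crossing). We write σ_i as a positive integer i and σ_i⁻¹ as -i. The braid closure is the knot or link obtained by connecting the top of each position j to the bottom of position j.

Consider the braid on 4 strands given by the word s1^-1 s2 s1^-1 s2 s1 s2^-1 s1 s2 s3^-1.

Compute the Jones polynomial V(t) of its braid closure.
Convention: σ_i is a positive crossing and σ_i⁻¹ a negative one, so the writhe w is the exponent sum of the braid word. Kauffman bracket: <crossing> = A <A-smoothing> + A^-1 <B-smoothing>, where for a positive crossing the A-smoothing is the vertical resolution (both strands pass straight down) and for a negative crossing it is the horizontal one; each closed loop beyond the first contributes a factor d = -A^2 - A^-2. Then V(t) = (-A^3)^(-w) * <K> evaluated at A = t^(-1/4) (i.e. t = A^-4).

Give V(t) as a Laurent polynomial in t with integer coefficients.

-t^5 + t^4 - t^3 + 2*t^2 - t + 2 - t^-1

Derivation:
The presented braid s1^-1 s2 s1^-1 s2 s1 s2^-1 s1 s2 s3^-1 on 4 strands reduces by inverse Markov moves (closure unchanged at each step):
  Destabilize: the word has the form β·s3^-1 where s3^-1 occurs only as the final letter (β ∈ B_3); drop it and the last strand → 3 strands.
Reduced to β = s1^-1 s2 s1^-1 s2 s1 s2^-1 s1 s2 on 3 strands, 8 crossings.
Compute on β:
Braid: s1^-1 s2 s1^-1 s2 s1 s2^-1 s1 s2 on 3 strands, 8 crossings.
Writhe w = (#positive) - (#negative) = 5 - 3 = 2.
Computing the Kauffman bracket via state sum. There are 2^8 = 256 states.
For each crossing: s=0 is the vertical smoothing, s=1 horizontal. Crossing k contributes A^(sign_k * (1 - 2*s_k)); loop factor d = -A^2 - A^-2.
Tabulate the states by total A-exponent and number of loops L (A-exp: L × count):
  A^8: L=2 ×1
  A^6: L=1 ×3, L=3 ×5
  A^4: L=2 ×22, L=4 ×6
  A^2: L=1 ×18, L=3 ×37, L=5 ×1
  A^0: L=2 ×58, L=4 ×12
  A^-2: L=1 ×24, L=3 ×31, L=5 ×1
  A^-4: L=2 ×23, L=4 ×5
  A^-6: L=3 ×8
  A^-8: L=4 ×1
Each group contributes A^e * Σ count * d^(L-1):
Powers of d = -A^2 - A^-2: d^2 = A^4 + 2 + A^-4; d^3 = -A^6 - 3*A^2 - 3*A^-2 - A^-6; d^4 = A^8 + 4*A^4 + 6 + 4*A^-4 + A^-8.
  A^8 * (d) = -A^10 - A^6
  A^6 * (3 + 5*d^2) = 5*A^10 + 13*A^6 + 5*A^2
  A^4 * (22*d + 6*d^3) = -6*A^10 - 40*A^6 - 40*A^2 - 6*A^-2
  A^2 * (18 + 37*d^2 + d^4) = A^10 + 41*A^6 + 98*A^2 + 41*A^-2 + A^-6
  A^0 * (58*d + 12*d^3) = -12*A^6 - 94*A^2 - 94*A^-2 - 12*A^-6
  A^-2 * (24 + 31*d^2 + d^4) = A^6 + 35*A^2 + 92*A^-2 + 35*A^-6 + A^-10
  A^-4 * (23*d + 5*d^3) = -5*A^2 - 38*A^-2 - 38*A^-6 - 5*A^-10
  A^-6 * (8*d^2) = 8*A^-2 + 16*A^-6 + 8*A^-10
  A^-8 * (d^3) = -A^-2 - 3*A^-6 - 3*A^-10 - A^-14
Summing the groups: <K> = -A^10 + 2*A^6 - A^2 + 2*A^-2 - A^-6 + A^-10 - A^-14
Normalise by the writhe: (-A^3)^(-w) = (-A^3)^(-2) = A^-6, so f(A) = A^-6 * <K> = -A^4 + 2 - A^-4 + 2*A^-8 - A^-12 + A^-16 - A^-20.
Substitute A = t^(-1/4), i.e. A^e → t^(-e/4): V(t) = -t^5 + t^4 - t^3 + 2*t^2 - t + 2 - t^-1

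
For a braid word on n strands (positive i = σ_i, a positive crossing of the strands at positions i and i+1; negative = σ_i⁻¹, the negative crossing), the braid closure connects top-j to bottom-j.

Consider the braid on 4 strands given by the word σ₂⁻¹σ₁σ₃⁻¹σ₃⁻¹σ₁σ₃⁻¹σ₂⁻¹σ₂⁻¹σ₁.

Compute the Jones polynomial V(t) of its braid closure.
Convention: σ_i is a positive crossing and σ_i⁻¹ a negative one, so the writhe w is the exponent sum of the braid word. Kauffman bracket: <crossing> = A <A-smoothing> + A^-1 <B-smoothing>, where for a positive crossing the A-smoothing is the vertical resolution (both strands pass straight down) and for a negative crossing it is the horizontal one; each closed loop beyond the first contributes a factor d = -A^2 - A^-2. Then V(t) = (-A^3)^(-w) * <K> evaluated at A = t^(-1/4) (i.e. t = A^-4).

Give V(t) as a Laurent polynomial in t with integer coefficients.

-t^2 + 2*t - 3 + 6*t^-1 - 6*t^-2 + 7*t^-3 - 6*t^-4 + 4*t^-5 - 3*t^-6 + t^-7

Derivation:
Braid: s2^-1 s1 s3^-1 s3^-1 s1 s3^-1 s2^-1 s2^-1 s1 on 4 strands, 9 crossings.
Writhe w = (#positive) - (#negative) = 3 - 6 = -3.
State-sum expansion of <K>. There are 2^9 = 512 states.
For each crossing: s=0 is the vertical smoothing, s=1 horizontal. Crossing k contributes A^(sign_k * (1 - 2*s_k)); loop factor d = -A^2 - A^-2.
Tabulate the states by total A-exponent and number of loops L (A-exp: L × count):
  A^9: L=6 ×1
  A^7: L=5 ×9
  A^5: L=4 ×35, L=6 ×1
  A^3: L=3 ×73, L=5 ×11
  A^1: L=2 ×81, L=4 ×44, L=6 ×1
  A^-1: L=1 ×39, L=3 ×77, L=5 ×10
  A^-3: L=2 ×55, L=4 ×28, L=6 ×1
  A^-5: L=3 ×32, L=5 ×4
  A^-7: L=4 ×9
  A^-9: L=5 ×1
Each group contributes A^e * Σ count * d^(L-1):
Powers of d = -A^2 - A^-2: d^2 = A^4 + 2 + A^-4; d^3 = -A^6 - 3*A^2 - 3*A^-2 - A^-6; d^4 = A^8 + 4*A^4 + 6 + 4*A^-4 + A^-8; d^5 = -A^10 - 5*A^6 - 10*A^2 - 10*A^-2 - 5*A^-6 - A^-10.
  A^9 * (d^5) = -A^19 - 5*A^15 - 10*A^11 - 10*A^7 - 5*A^3 - A^-1
  A^7 * (9*d^4) = 9*A^15 + 36*A^11 + 54*A^7 + 36*A^3 + 9*A^-1
  A^5 * (35*d^3 + d^5) = -A^15 - 40*A^11 - 115*A^7 - 115*A^3 - 40*A^-1 - A^-5
  A^3 * (73*d^2 + 11*d^4) = 11*A^11 + 117*A^7 + 212*A^3 + 117*A^-1 + 11*A^-5
  A^1 * (81*d + 44*d^3 + d^5) = -A^11 - 49*A^7 - 223*A^3 - 223*A^-1 - 49*A^-5 - A^-9
  A^-1 * (39 + 77*d^2 + 10*d^4) = 10*A^7 + 117*A^3 + 253*A^-1 + 117*A^-5 + 10*A^-9
  A^-3 * (55*d + 28*d^3 + d^5) = -A^7 - 33*A^3 - 149*A^-1 - 149*A^-5 - 33*A^-9 - A^-13
  A^-5 * (32*d^2 + 4*d^4) = 4*A^3 + 48*A^-1 + 88*A^-5 + 48*A^-9 + 4*A^-13
  A^-7 * (9*d^3) = -9*A^-1 - 27*A^-5 - 27*A^-9 - 9*A^-13
  A^-9 * (d^4) = A^-1 + 4*A^-5 + 6*A^-9 + 4*A^-13 + A^-17
Summing the groups: <K> = -A^19 + 3*A^15 - 4*A^11 + 6*A^7 - 7*A^3 + 6*A^-1 - 6*A^-5 + 3*A^-9 - 2*A^-13 + A^-17
Normalise by the writhe: (-A^3)^(-w) = (-A^3)^(3) = -A^9, so f(A) = -A^9 * <K> = A^28 - 3*A^24 + 4*A^20 - 6*A^16 + 7*A^12 - 6*A^8 + 6*A^4 - 3 + 2*A^-4 - A^-8.
Substitute A = t^(-1/4), i.e. A^e → t^(-e/4): V(t) = -t^2 + 2*t - 3 + 6*t^-1 - 6*t^-2 + 7*t^-3 - 6*t^-4 + 4*t^-5 - 3*t^-6 + t^-7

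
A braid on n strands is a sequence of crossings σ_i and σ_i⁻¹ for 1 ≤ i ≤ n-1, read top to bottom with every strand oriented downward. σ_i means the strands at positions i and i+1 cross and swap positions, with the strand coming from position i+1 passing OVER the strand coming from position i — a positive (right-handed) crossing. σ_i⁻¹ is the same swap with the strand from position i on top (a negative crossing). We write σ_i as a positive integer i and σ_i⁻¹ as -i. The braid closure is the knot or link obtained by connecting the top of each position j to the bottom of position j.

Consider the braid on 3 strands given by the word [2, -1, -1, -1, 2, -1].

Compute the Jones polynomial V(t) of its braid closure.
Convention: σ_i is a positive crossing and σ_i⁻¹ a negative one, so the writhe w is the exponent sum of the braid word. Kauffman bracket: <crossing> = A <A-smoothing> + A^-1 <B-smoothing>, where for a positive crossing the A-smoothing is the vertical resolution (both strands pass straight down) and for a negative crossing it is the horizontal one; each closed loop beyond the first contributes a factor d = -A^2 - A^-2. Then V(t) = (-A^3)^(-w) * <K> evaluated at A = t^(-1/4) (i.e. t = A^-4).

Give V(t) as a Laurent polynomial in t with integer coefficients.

t - 1 + 2*t^-1 - 2*t^-2 + 2*t^-3 - 2*t^-4 + t^-5

Derivation:
Braid: s2 s1^-1 s1^-1 s1^-1 s2 s1^-1 on 3 strands, 6 crossings.
Writhe w = (#positive) - (#negative) = 2 - 4 = -2.
State-sum expansion of <K>. There are 2^6 = 64 states.
For each crossing: s=0 is the vertical smoothing, s=1 horizontal. Crossing k contributes A^(sign_k * (1 - 2*s_k)); loop factor d = -A^2 - A^-2.
Tabulate the states by total A-exponent and number of loops L (A-exp: L × count):
  A^6: L=5 ×1
  A^4: L=4 ×6
  A^2: L=3 ×15
  A^0: L=2 ×19, L=4 ×1
  A^-2: L=1 ×11, L=3 ×4
  A^-4: L=2 ×6
  A^-6: L=3 ×1
Each group contributes A^e * Σ count * d^(L-1):
Powers of d = -A^2 - A^-2: d^2 = A^4 + 2 + A^-4; d^3 = -A^6 - 3*A^2 - 3*A^-2 - A^-6; d^4 = A^8 + 4*A^4 + 6 + 4*A^-4 + A^-8.
  A^6 * (d^4) = A^14 + 4*A^10 + 6*A^6 + 4*A^2 + A^-2
  A^4 * (6*d^3) = -6*A^10 - 18*A^6 - 18*A^2 - 6*A^-2
  A^2 * (15*d^2) = 15*A^6 + 30*A^2 + 15*A^-2
  A^0 * (19*d + d^3) = -A^6 - 22*A^2 - 22*A^-2 - A^-6
  A^-2 * (11 + 4*d^2) = 4*A^2 + 19*A^-2 + 4*A^-6
  A^-4 * (6*d) = -6*A^-2 - 6*A^-6
  A^-6 * (d^2) = A^-2 + 2*A^-6 + A^-10
Summing the groups: <K> = A^14 - 2*A^10 + 2*A^6 - 2*A^2 + 2*A^-2 - A^-6 + A^-10
Normalise by the writhe: (-A^3)^(-w) = (-A^3)^(2) = A^6, so f(A) = A^6 * <K> = A^20 - 2*A^16 + 2*A^12 - 2*A^8 + 2*A^4 - 1 + A^-4.
Substitute A = t^(-1/4), i.e. A^e → t^(-e/4): V(t) = t - 1 + 2*t^-1 - 2*t^-2 + 2*t^-3 - 2*t^-4 + t^-5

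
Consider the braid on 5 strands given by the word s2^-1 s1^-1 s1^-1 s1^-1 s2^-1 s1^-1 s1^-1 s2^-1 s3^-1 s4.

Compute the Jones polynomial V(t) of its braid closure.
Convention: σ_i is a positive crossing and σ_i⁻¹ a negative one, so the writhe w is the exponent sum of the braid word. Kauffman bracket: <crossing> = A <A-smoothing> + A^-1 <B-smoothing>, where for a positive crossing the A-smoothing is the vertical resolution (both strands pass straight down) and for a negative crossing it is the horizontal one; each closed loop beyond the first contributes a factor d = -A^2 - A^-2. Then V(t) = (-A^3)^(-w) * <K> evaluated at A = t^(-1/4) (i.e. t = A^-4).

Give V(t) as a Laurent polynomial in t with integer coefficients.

t^-3 + t^-5 - t^-8

Derivation:
The presented braid s2^-1 s1^-1 s1^-1 s1^-1 s2^-1 s1^-1 s1^-1 s2^-1 s3^-1 s4 on 5 strands reduces by inverse Markov moves (closure unchanged at each step):
  Destabilize: the word has the form β·s4 where s4 occurs only as the final letter (β ∈ B_4); drop it and the last strand → 4 strands.
  Destabilize: the word has the form β·s3^-1 where s3^-1 occurs only as the final letter (β ∈ B_3); drop it and the last strand → 3 strands.
Reduced to β = s2^-1 s1^-1 s1^-1 s1^-1 s2^-1 s1^-1 s1^-1 s2^-1 on 3 strands, 8 crossings.
Compute on β:
Braid: s2^-1 s1^-1 s1^-1 s1^-1 s2^-1 s1^-1 s1^-1 s2^-1 on 3 strands, 8 crossings.
Writhe w = (#positive) - (#negative) = 0 - 8 = -8.
Enumerate smoothing states for the bracket polynomial. There are 2^8 = 256 states.
Smooth each crossing (0=||, 1=⌣⌢); contribution A^(Σ sign_k(1-2s_k)) * d^(L-1).
Tabulate the states by total A-exponent and number of loops L (A-exp: L × count):
  A^8: L=5 ×1
  A^6: L=4 ×7, L=6 ×1
  A^4: L=3 ×19, L=5 ×9
  A^2: L=2 ×24, L=4 ×31, L=6 ×1
  A^0: L=1 ×12, L=3 ×53, L=5 ×5
  A^-2: L=2 ×45, L=4 ×11
  A^-4: L=1 ×15, L=3 ×13
  A^-6: L=2 ×8
  A^-8: L=3 ×1
Each group contributes A^e * Σ count * d^(L-1):
Powers of d = -A^2 - A^-2: d^2 = A^4 + 2 + A^-4; d^3 = -A^6 - 3*A^2 - 3*A^-2 - A^-6; d^4 = A^8 + 4*A^4 + 6 + 4*A^-4 + A^-8; d^5 = -A^10 - 5*A^6 - 10*A^2 - 10*A^-2 - 5*A^-6 - A^-10.
  A^8 * (d^4) = A^16 + 4*A^12 + 6*A^8 + 4*A^4 + 1
  A^6 * (7*d^3 + d^5) = -A^16 - 12*A^12 - 31*A^8 - 31*A^4 - 12 - A^-4
  A^4 * (19*d^2 + 9*d^4) = 9*A^12 + 55*A^8 + 92*A^4 + 55 + 9*A^-4
  A^2 * (24*d + 31*d^3 + d^5) = -A^12 - 36*A^8 - 127*A^4 - 127 - 36*A^-4 - A^-8
  A^0 * (12 + 53*d^2 + 5*d^4) = 5*A^8 + 73*A^4 + 148 + 73*A^-4 + 5*A^-8
  A^-2 * (45*d + 11*d^3) = -11*A^4 - 78 - 78*A^-4 - 11*A^-8
  A^-4 * (15 + 13*d^2) = 13 + 41*A^-4 + 13*A^-8
  A^-6 * (8*d) = -8*A^-4 - 8*A^-8
  A^-8 * (d^2) = A^-4 + 2*A^-8 + A^-12
Summing the groups: <K> = -A^8 + A^-4 + A^-12
Normalise by the writhe: (-A^3)^(-w) = (-A^3)^(8) = A^24, so f(A) = A^24 * <K> = -A^32 + A^20 + A^12.
Substitute A = t^(-1/4), i.e. A^e → t^(-e/4): V(t) = t^-3 + t^-5 - t^-8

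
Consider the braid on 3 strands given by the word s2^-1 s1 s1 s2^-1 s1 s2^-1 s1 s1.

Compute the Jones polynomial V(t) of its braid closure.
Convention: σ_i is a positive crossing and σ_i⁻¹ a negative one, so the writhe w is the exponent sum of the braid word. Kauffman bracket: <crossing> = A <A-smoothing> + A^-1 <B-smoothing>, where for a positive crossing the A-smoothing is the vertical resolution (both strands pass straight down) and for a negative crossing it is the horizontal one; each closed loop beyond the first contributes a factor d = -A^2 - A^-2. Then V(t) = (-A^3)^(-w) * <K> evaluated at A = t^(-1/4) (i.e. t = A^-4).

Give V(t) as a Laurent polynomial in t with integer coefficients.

Braid: s2^-1 s1 s1 s2^-1 s1 s2^-1 s1 s1 on 3 strands, 8 crossings.
Writhe w = (#positive) - (#negative) = 5 - 3 = 2.
Enumerate smoothing states for the bracket polynomial. There are 2^8 = 256 states.
Smooth each crossing (0=||, 1=⌣⌢); contribution A^(Σ sign_k(1-2s_k)) * d^(L-1).
Tabulate the states by total A-exponent and number of loops L (A-exp: L × count):
  A^8: L=4 ×1
  A^6: L=3 ×8
  A^4: L=2 ×26, L=4 ×2
  A^2: L=1 ×35, L=3 ×21
  A^0: L=2 ×63, L=4 ×7
  A^-2: L=3 ×55, L=5 ×1
  A^-4: L=4 ×28
  A^-6: L=5 ×8
  A^-8: L=6 ×1
Each group contributes A^e * Σ count * d^(L-1):
Powers of d = -A^2 - A^-2: d^2 = A^4 + 2 + A^-4; d^3 = -A^6 - 3*A^2 - 3*A^-2 - A^-6; d^4 = A^8 + 4*A^4 + 6 + 4*A^-4 + A^-8; d^5 = -A^10 - 5*A^6 - 10*A^2 - 10*A^-2 - 5*A^-6 - A^-10.
  A^8 * (d^3) = -A^14 - 3*A^10 - 3*A^6 - A^2
  A^6 * (8*d^2) = 8*A^10 + 16*A^6 + 8*A^2
  A^4 * (26*d + 2*d^3) = -2*A^10 - 32*A^6 - 32*A^2 - 2*A^-2
  A^2 * (35 + 21*d^2) = 21*A^6 + 77*A^2 + 21*A^-2
  A^0 * (63*d + 7*d^3) = -7*A^6 - 84*A^2 - 84*A^-2 - 7*A^-6
  A^-2 * (55*d^2 + d^4) = A^6 + 59*A^2 + 116*A^-2 + 59*A^-6 + A^-10
  A^-4 * (28*d^3) = -28*A^2 - 84*A^-2 - 84*A^-6 - 28*A^-10
  A^-6 * (8*d^4) = 8*A^2 + 32*A^-2 + 48*A^-6 + 32*A^-10 + 8*A^-14
  A^-8 * (d^5) = -A^2 - 5*A^-2 - 10*A^-6 - 10*A^-10 - 5*A^-14 - A^-18
Summing the groups: <K> = -A^14 + 3*A^10 - 4*A^6 + 6*A^2 - 6*A^-2 + 6*A^-6 - 5*A^-10 + 3*A^-14 - A^-18
Normalise by the writhe: (-A^3)^(-w) = (-A^3)^(-2) = A^-6, so f(A) = A^-6 * <K> = -A^8 + 3*A^4 - 4 + 6*A^-4 - 6*A^-8 + 6*A^-12 - 5*A^-16 + 3*A^-20 - A^-24.
Substitute A = t^(-1/4), i.e. A^e → t^(-e/4): V(t) = -t^6 + 3*t^5 - 5*t^4 + 6*t^3 - 6*t^2 + 6*t - 4 + 3*t^-1 - t^-2

Answer: -t^6 + 3*t^5 - 5*t^4 + 6*t^3 - 6*t^2 + 6*t - 4 + 3*t^-1 - t^-2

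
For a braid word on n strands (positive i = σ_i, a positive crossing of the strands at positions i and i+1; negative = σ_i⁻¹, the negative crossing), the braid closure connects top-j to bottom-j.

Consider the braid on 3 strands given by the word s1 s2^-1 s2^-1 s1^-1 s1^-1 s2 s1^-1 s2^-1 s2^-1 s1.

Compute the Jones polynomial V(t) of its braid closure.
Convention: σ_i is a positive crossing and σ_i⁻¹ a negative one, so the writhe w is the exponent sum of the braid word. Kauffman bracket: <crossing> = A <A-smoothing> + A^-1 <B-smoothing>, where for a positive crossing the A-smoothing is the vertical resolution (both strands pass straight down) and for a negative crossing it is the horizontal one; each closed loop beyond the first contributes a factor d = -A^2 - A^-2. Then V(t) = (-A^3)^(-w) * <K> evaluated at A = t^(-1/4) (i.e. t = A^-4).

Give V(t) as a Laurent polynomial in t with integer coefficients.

Braid: s1 s2^-1 s2^-1 s1^-1 s1^-1 s2 s1^-1 s2^-1 s2^-1 s1 on 3 strands, 10 crossings.
Writhe w = (#positive) - (#negative) = 3 - 7 = -4.
State-sum expansion of <K>. There are 2^10 = 1024 states.
Each crossing splits two ways (0=vertical, 1=horizontal). The state's weight is A^(#A-smoothings - #B-smoothings) * d^(loops - 1).
Tabulate the states by total A-exponent and number of loops L (A-exp: L × count):
  A^10: L=6 ×1
  A^8: L=5 ×10
  A^6: L=4 ×43, L=6 ×2
  A^4: L=3 ×98, L=5 ×22
  A^2: L=2 ×118, L=4 ×88, L=6 ×4
  A^0: L=1 ×60, L=3 ×162, L=5 ×30
  A^-2: L=2 ×128, L=4 ×79, L=6 ×3
  A^-4: L=1 ×23, L=3 ×84, L=5 ×13
  A^-6: L=2 ×27, L=4 ×18
  A^-8: L=1 ×2, L=3 ×8
  A^-10: L=2 ×1
Each group contributes A^e * Σ count * d^(L-1):
Powers of d = -A^2 - A^-2: d^2 = A^4 + 2 + A^-4; d^3 = -A^6 - 3*A^2 - 3*A^-2 - A^-6; d^4 = A^8 + 4*A^4 + 6 + 4*A^-4 + A^-8; d^5 = -A^10 - 5*A^6 - 10*A^2 - 10*A^-2 - 5*A^-6 - A^-10.
  A^10 * (d^5) = -A^20 - 5*A^16 - 10*A^12 - 10*A^8 - 5*A^4 - 1
  A^8 * (10*d^4) = 10*A^16 + 40*A^12 + 60*A^8 + 40*A^4 + 10
  A^6 * (43*d^3 + 2*d^5) = -2*A^16 - 53*A^12 - 149*A^8 - 149*A^4 - 53 - 2*A^-4
  A^4 * (98*d^2 + 22*d^4) = 22*A^12 + 186*A^8 + 328*A^4 + 186 + 22*A^-4
  A^2 * (118*d + 88*d^3 + 4*d^5) = -4*A^12 - 108*A^8 - 422*A^4 - 422 - 108*A^-4 - 4*A^-8
  A^0 * (60 + 162*d^2 + 30*d^4) = 30*A^8 + 282*A^4 + 564 + 282*A^-4 + 30*A^-8
  A^-2 * (128*d + 79*d^3 + 3*d^5) = -3*A^8 - 94*A^4 - 395 - 395*A^-4 - 94*A^-8 - 3*A^-12
  A^-4 * (23 + 84*d^2 + 13*d^4) = 13*A^4 + 136 + 269*A^-4 + 136*A^-8 + 13*A^-12
  A^-6 * (27*d + 18*d^3) = -18 - 81*A^-4 - 81*A^-8 - 18*A^-12
  A^-8 * (2 + 8*d^2) = 8*A^-4 + 18*A^-8 + 8*A^-12
  A^-10 * (d) = -A^-8 - A^-12
Summing the groups: <K> = -A^20 + 3*A^16 - 5*A^12 + 6*A^8 - 7*A^4 + 7 - 5*A^-4 + 4*A^-8 - A^-12
Normalise by the writhe: (-A^3)^(-w) = (-A^3)^(4) = A^12, so f(A) = A^12 * <K> = -A^32 + 3*A^28 - 5*A^24 + 6*A^20 - 7*A^16 + 7*A^12 - 5*A^8 + 4*A^4 - 1.
Substitute A = t^(-1/4), i.e. A^e → t^(-e/4): V(t) = -1 + 4*t^-1 - 5*t^-2 + 7*t^-3 - 7*t^-4 + 6*t^-5 - 5*t^-6 + 3*t^-7 - t^-8

Answer: -1 + 4*t^-1 - 5*t^-2 + 7*t^-3 - 7*t^-4 + 6*t^-5 - 5*t^-6 + 3*t^-7 - t^-8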